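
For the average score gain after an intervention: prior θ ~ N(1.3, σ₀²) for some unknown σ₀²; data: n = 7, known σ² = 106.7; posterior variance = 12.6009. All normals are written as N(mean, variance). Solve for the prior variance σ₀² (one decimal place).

σ₀² = 72.7

Posterior precision equals prior precision plus data precision: 1/σ_n² = 1/σ₀² + n/σ².
So 1/σ₀² = 1/12.6009 − 7/106.7 = 0.079359 − 0.065604 = 0.013755.
Hence σ₀² = 1/0.013755 ≈ 72.7.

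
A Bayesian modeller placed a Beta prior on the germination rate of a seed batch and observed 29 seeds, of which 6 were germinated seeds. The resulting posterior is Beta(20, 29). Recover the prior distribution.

Beta(14, 6)

Under Beta–binomial conjugacy the posterior parameters are (a+s, b+f).
Subtract the data counts: 20−6=14, 29−23=6.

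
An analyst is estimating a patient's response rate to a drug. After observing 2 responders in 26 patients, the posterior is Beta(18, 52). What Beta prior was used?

Beta(16, 28)

Under Beta–binomial conjugacy the posterior parameters are (a+s, b+f).
So a = 18 − 2 = 16 and b = 52 − 24 = 28.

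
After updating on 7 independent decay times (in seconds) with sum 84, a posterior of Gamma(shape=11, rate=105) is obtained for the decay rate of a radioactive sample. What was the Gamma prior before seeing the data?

Gamma(shape=4, rate=21)

Gamma–exponential conjugacy: posterior shape = α + n, posterior rate = β + Σtᵢ.
So α = 11 − 7 = 4 and β = 105 − 84 = 21.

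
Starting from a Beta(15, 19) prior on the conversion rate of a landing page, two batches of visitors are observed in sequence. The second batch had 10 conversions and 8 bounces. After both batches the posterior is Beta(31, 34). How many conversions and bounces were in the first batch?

Because Beta–binomial updating is additive in the counts, the combined data contributed (α_post−α_prior, β_post−β_prior) successes and failures.
Total across both batches: 31−15=16 conversions, 34−19=15 bounces.
Subtract the second batch: 16−10=6 conversions and 15−8=7 bounces.

6 conversions and 7 bounces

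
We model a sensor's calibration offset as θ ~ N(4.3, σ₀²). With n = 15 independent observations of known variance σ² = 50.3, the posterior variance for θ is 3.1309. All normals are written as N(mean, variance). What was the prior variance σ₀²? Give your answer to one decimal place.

For the Normal–Normal model with known σ², precisions add: τ_n = τ₀ + n/σ².
So 1/σ₀² = 1/3.1309 − 15/50.3 = 0.319397 − 0.298211 = 0.021186.
Hence σ₀² = 1/0.021186 ≈ 47.2.

σ₀² = 47.2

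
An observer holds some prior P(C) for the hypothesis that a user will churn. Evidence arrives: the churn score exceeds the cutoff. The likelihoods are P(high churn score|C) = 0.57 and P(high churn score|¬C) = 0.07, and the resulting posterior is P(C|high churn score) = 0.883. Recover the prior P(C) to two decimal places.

P(C) = 0.48

In odds form, posterior odds = prior odds × likelihood ratio, so prior odds = posterior odds ÷ LR.
Posterior odds = 0.883/(1−0.883) = 7.5470. LR = 0.57/0.07 = 8.1429.
Prior odds = 7.5470/8.1429 = 0.9268, so P(C) = 0.9268/(1+0.9268) ≈ 0.48.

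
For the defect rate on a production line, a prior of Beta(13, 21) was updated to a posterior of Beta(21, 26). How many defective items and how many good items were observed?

8 defective items and 5 good items

Beta is conjugate to the binomial likelihood: posterior = Beta(α+s, β+f).
So s = 21 − 13 = 8 and f = 26 − 21 = 5.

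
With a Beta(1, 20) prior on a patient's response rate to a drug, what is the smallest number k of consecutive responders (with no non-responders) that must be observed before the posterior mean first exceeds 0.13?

After k responders and 0 non-responders the posterior is Beta(1+k, 20), with mean (1+k)/(1+20+k).
Set (1+k)/(21+k) > 0.13 and solve: k > (0.13·21 − 1)/(1 − 0.13) = 1.989.
The smallest integer exceeding 1.989 is 2, and checking k=2: (3)/(23) = 0.1304 > 0.13.

k = 2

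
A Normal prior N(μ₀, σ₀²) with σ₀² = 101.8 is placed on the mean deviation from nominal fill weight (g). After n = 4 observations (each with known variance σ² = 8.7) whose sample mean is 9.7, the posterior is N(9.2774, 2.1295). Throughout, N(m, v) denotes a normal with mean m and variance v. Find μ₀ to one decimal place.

μ₀ = -10.5

With known observation variance, the Normal–Normal posterior has precision τ_n = τ₀ + n/σ² and mean μ_n = (τ₀μ₀ + (n/σ²)x̄)/τ_n.
Here τ₀ = 1/101.8 = 0.009823 and τ_data = 4/8.7 = 0.459770, so τ_n = 0.469593.
Rearranging for μ₀: μ₀ = (μ_n·τ_n − τ_data·x̄)/τ₀ = (9.2774·0.469593 − 0.459770·9.7) / 0.009823 = -0.103167/0.009823 ≈ -10.5.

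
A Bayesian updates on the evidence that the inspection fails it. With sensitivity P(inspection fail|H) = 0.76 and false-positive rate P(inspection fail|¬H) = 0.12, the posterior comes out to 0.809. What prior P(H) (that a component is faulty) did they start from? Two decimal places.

In odds form, posterior odds = prior odds × likelihood ratio, so prior odds = posterior odds ÷ LR.
Posterior odds = 0.809/(1−0.809) = 4.2356. LR = 0.76/0.12 = 6.3333.
Prior odds = 4.2356/6.3333 = 0.6688, so P(H) = 0.6688/(1+0.6688) ≈ 0.40.

P(H) = 0.40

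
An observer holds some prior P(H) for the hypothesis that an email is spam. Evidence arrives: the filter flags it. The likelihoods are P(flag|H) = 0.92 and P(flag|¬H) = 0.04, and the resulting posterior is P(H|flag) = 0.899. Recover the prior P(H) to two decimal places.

P(H) = 0.28

Bayes' rule in odds form gives O(H|E) = O(H)·[P(E|H)/P(E|¬H)], hence O(H) = O(H|E)/LR.
Posterior odds = 0.899/(1−0.899) = 8.9010. LR = 0.92/0.04 = 23.0000.
Prior odds = 8.9010/23.0000 = 0.3870, so P(H) = 0.3870/(1+0.3870) ≈ 0.28.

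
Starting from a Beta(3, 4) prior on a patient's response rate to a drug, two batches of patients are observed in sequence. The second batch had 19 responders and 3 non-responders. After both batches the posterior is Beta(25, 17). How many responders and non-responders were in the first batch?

Because Beta–binomial updating is additive in the counts, the combined data contributed (α_post−α_prior, β_post−β_prior) successes and failures.
Total across both batches: 25−3=22 responders, 17−4=13 non-responders.
Subtract the second batch: 22−19=3 responders and 13−3=10 non-responders.

3 responders and 10 non-responders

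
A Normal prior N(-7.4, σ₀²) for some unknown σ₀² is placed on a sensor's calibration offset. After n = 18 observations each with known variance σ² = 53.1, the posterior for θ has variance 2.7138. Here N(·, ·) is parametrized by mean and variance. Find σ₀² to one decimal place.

For the Normal–Normal model with known σ², precisions add: τ_n = τ₀ + n/σ².
So 1/σ₀² = 1/2.7138 − 18/53.1 = 0.368487 − 0.338983 = 0.029504.
Hence σ₀² = 1/0.029504 ≈ 33.9.

σ₀² = 33.9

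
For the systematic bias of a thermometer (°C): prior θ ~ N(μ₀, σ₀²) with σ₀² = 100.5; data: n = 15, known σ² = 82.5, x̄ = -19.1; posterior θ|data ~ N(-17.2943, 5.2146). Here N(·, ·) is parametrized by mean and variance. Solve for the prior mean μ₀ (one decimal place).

μ₀ = 15.7

The posterior mean is a precision-weighted average: μ_n = (τ₀μ₀ + τ_data·x̄)/(τ₀+τ_data), with τ₀=1/σ₀² and τ_data=n/σ².
Here τ₀ = 1/100.5 = 0.009950 and τ_data = 15/82.5 = 0.181818, so τ_n = 0.191768.
Rearranging for μ₀: μ₀ = (μ_n·τ_n − τ_data·x̄)/τ₀ = (-17.2943·0.191768 − 0.181818·-19.1) / 0.009950 = 0.156230/0.009950 ≈ 15.7.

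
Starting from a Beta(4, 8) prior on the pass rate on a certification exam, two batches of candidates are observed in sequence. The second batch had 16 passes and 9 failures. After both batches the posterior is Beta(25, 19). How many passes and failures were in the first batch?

Sequential conjugate updates are equivalent to a single update on the pooled data, so total successes = posterior α − prior α and total failures = posterior β − prior β.
Total across both batches: 25−4=21 passes, 19−8=11 failures.
Subtract the second batch: 21−16=5 passes and 11−9=2 failures.

5 passes and 2 failures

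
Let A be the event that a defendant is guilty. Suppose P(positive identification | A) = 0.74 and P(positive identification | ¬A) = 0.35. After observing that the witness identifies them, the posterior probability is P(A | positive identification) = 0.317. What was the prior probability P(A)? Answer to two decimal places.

Bayes' rule in odds form gives O(A|E) = O(A)·[P(E|A)/P(E|¬A)], hence O(A) = O(A|E)/LR.
Posterior odds = 0.317/(1−0.317) = 0.4641. LR = 0.74/0.35 = 2.1143.
Prior odds = 0.4641/2.1143 = 0.2195, so P(A) = 0.2195/(1+0.2195) ≈ 0.18.

P(A) = 0.18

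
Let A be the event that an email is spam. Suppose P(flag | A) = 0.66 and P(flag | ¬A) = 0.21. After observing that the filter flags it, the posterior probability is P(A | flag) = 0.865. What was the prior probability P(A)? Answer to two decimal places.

P(A) = 0.67

In odds form, posterior odds = prior odds × likelihood ratio, so prior odds = posterior odds ÷ LR.
Posterior odds = 0.865/(1−0.865) = 6.4074. LR = 0.66/0.21 = 3.1429.
Prior odds = 6.4074/3.1429 = 2.0387, so P(A) = 2.0387/(1+2.0387) ≈ 0.67.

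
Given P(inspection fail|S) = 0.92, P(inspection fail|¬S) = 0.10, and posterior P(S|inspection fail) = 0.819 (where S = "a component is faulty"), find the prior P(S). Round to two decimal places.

P(S) = 0.33

In odds form, posterior odds = prior odds × likelihood ratio, so prior odds = posterior odds ÷ LR.
Posterior odds = 0.819/(1−0.819) = 4.5249. LR = 0.92/0.10 = 9.2000.
Prior odds = 4.5249/9.2000 = 0.4918, so P(S) = 0.4918/(1+0.4918) ≈ 0.33.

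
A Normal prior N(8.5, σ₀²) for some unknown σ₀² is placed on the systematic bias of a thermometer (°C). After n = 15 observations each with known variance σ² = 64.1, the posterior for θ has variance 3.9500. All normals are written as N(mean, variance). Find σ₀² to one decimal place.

For the Normal–Normal model with known σ², precisions add: τ_n = τ₀ + n/σ².
So 1/σ₀² = 1/3.9500 − 15/64.1 = 0.253165 − 0.234009 = 0.019156.
Hence σ₀² = 1/0.019156 ≈ 52.2.

σ₀² = 52.2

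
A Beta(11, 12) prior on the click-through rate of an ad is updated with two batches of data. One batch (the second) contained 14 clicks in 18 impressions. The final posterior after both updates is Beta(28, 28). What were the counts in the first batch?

3 clicks and 12 non-clicks

Sequential conjugate updates are equivalent to a single update on the pooled data, so total successes = posterior α − prior α and total failures = posterior β − prior β.
Total across both batches: 28−11=17 clicks, 28−12=16 non-clicks.
Subtract the second batch: 17−14=3 clicks and 16−4=12 non-clicks.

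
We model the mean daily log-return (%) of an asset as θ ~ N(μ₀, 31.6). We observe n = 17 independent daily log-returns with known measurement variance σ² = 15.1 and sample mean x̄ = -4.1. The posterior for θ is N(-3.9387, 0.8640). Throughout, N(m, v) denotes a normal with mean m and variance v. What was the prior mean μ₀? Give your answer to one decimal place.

The posterior mean is a precision-weighted average: μ_n = (τ₀μ₀ + τ_data·x̄)/(τ₀+τ_data), with τ₀=1/σ₀² and τ_data=n/σ².
Here τ₀ = 1/31.6 = 0.031646 and τ_data = 17/15.1 = 1.125828, so τ_n = 1.157474.
Rearranging for μ₀: μ₀ = (μ_n·τ_n − τ_data·x̄)/τ₀ = (-3.9387·1.157474 − 1.125828·-4.1) / 0.031646 = 0.056952/0.031646 ≈ 1.8.

μ₀ = 1.8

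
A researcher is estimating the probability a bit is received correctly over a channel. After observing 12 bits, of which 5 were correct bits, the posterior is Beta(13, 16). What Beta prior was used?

Beta(8, 9)

Beta is conjugate to the binomial likelihood: posterior = Beta(α+s, β+f).
Subtract the data counts: 13−5=8, 16−7=9.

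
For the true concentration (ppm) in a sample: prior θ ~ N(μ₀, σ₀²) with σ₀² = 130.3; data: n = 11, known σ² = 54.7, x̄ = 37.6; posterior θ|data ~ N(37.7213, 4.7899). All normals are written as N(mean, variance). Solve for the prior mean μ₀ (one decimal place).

The posterior mean is a precision-weighted average: μ_n = (τ₀μ₀ + τ_data·x̄)/(τ₀+τ_data), with τ₀=1/σ₀² and τ_data=n/σ².
Here τ₀ = 1/130.3 = 0.007675 and τ_data = 11/54.7 = 0.201097, so τ_n = 0.208772.
Rearranging for μ₀: μ₀ = (μ_n·τ_n − τ_data·x̄)/τ₀ = (37.7213·0.208772 − 0.201097·37.6) / 0.007675 = 0.313904/0.007675 ≈ 40.9.

μ₀ = 40.9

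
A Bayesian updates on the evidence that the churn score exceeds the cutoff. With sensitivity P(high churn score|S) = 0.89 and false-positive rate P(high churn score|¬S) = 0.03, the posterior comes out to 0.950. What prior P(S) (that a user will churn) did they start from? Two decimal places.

Bayes' rule in odds form gives O(S|E) = O(S)·[P(E|S)/P(E|¬S)], hence O(S) = O(S|E)/LR.
Posterior odds = 0.950/(1−0.950) = 19.0000. LR = 0.89/0.03 = 29.6667.
Prior odds = 19.0000/29.6667 = 0.6404, so P(S) = 0.6404/(1+0.6404) ≈ 0.39.

P(S) = 0.39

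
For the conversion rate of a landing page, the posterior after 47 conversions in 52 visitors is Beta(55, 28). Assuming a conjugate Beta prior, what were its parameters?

Beta(8, 23)

A Beta(a, b) prior with s successes and f failures in binomial data gives a Beta(a+s, b+f) posterior.
Subtract the data counts: 55−47=8, 28−5=23.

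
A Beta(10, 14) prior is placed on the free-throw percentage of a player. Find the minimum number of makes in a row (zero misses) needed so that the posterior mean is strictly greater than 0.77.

k = 37

After k makes and 0 misses the posterior is Beta(10+k, 14), with mean (10+k)/(10+14+k).
Set (10+k)/(24+k) > 0.77 and solve: k > (0.77·24 − 10)/(1 − 0.77) = 36.870.
The smallest integer exceeding 36.870 is 37, and checking k=37: (47)/(61) = 0.7705 > 0.77.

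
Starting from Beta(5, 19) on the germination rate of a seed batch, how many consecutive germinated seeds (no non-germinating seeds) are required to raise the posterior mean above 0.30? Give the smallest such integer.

After k germinated seeds and 0 non-germinating seeds the posterior is Beta(5+k, 19), with mean (5+k)/(5+19+k).
Set (5+k)/(24+k) > 0.30 and solve: k > (0.30·24 − 5)/(1 − 0.30) = 3.143.
The smallest integer exceeding 3.143 is 4.

k = 4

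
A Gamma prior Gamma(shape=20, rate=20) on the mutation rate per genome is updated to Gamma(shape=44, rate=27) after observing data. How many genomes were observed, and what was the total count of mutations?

Gamma–Poisson conjugacy: posterior shape = α + Σxᵢ, posterior rate = β + n.
Matching: Σxᵢ = 44 − 20 = 24 and n = 27 − 20 = 7.

n = 7 genomes with total 24 mutations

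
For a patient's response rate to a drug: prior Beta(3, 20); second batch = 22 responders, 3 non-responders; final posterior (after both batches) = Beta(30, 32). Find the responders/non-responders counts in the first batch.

Because Beta–binomial updating is additive in the counts, the combined data contributed (α_post−α_prior, β_post−β_prior) successes and failures.
Total across both batches: 30−3=27 responders, 32−20=12 non-responders.
Subtract the second batch: 27−22=5 responders and 12−3=9 non-responders.

5 responders and 9 non-responders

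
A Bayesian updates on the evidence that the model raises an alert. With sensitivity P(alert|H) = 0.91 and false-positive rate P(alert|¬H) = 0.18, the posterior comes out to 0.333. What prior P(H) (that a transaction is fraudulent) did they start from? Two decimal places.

P(H) = 0.09

Bayes' rule in odds form gives O(H|E) = O(H)·[P(E|H)/P(E|¬H)], hence O(H) = O(H|E)/LR.
Posterior odds = 0.333/(1−0.333) = 0.4993. LR = 0.91/0.18 = 5.0556.
Prior odds = 0.4993/5.0556 = 0.0988, so P(H) = 0.0988/(1+0.0988) ≈ 0.09.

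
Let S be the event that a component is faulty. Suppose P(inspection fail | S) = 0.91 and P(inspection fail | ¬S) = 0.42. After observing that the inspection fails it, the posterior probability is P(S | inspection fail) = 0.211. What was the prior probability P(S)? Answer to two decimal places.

Bayes' rule in odds form gives O(S|E) = O(S)·[P(E|S)/P(E|¬S)], hence O(S) = O(S|E)/LR.
Posterior odds = 0.211/(1−0.211) = 0.2674. LR = 0.91/0.42 = 2.1667.
Prior odds = 0.2674/2.1667 = 0.1234, so P(S) = 0.1234/(1+0.1234) ≈ 0.11.

P(S) = 0.11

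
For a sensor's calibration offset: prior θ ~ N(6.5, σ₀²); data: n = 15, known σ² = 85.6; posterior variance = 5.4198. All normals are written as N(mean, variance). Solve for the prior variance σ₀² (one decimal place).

σ₀² = 107.8

Posterior precision equals prior precision plus data precision: 1/σ_n² = 1/σ₀² + n/σ².
So 1/σ₀² = 1/5.4198 − 15/85.6 = 0.184509 − 0.175234 = 0.009275.
Hence σ₀² = 1/0.009275 ≈ 107.8.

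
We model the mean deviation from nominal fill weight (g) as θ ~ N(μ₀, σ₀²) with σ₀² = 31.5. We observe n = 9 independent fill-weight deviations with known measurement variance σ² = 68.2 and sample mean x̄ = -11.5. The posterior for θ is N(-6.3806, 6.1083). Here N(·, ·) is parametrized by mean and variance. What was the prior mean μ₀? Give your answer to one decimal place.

μ₀ = 14.9

With known observation variance, the Normal–Normal posterior has precision τ_n = τ₀ + n/σ² and mean μ_n = (τ₀μ₀ + (n/σ²)x̄)/τ_n.
Here τ₀ = 1/31.5 = 0.031746 and τ_data = 9/68.2 = 0.131965, so τ_n = 0.163711.
Rearranging for μ₀: μ₀ = (μ_n·τ_n − τ_data·x̄)/τ₀ = (-6.3806·0.163711 − 0.131965·-11.5) / 0.031746 = 0.473023/0.031746 ≈ 14.9.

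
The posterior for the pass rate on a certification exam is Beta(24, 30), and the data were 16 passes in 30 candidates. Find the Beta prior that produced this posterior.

A Beta(a, b) prior with s successes and f failures in binomial data gives a Beta(a+s, b+f) posterior.
Subtract the data counts: 24−16=8, 30−14=16.

Beta(8, 16)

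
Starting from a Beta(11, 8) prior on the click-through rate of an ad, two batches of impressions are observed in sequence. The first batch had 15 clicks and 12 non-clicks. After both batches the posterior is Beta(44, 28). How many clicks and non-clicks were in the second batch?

Sequential conjugate updates are equivalent to a single update on the pooled data, so total successes = posterior α − prior α and total failures = posterior β − prior β.
Total across both batches: 44−11=33 clicks, 28−8=20 non-clicks.
Subtract the first batch: 33−15=18 clicks and 20−12=8 non-clicks.

18 clicks and 8 non-clicks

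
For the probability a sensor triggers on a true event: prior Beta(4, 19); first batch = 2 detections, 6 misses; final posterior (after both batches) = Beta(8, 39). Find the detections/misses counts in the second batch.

Because Beta–binomial updating is additive in the counts, the combined data contributed (α_post−α_prior, β_post−β_prior) successes and failures.
Total across both batches: 8−4=4 detections, 39−19=20 misses.
Subtract the first batch: 4−2=2 detections and 20−6=14 misses.

2 detections and 14 misses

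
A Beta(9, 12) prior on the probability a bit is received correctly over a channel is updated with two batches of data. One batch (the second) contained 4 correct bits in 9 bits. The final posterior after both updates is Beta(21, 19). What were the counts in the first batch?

8 correct bits and 2 errors

Sequential conjugate updates are equivalent to a single update on the pooled data, so total successes = posterior α − prior α and total failures = posterior β − prior β.
Total across both batches: 21−9=12 correct bits, 19−12=7 errors.
Subtract the second batch: 12−4=8 correct bits and 7−5=2 errors.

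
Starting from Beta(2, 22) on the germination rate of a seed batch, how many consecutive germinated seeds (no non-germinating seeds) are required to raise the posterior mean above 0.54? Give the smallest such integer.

k = 24

After k germinated seeds and 0 non-germinating seeds the posterior is Beta(2+k, 22), with mean (2+k)/(2+22+k).
Set (2+k)/(24+k) > 0.54 and solve: k > (0.54·24 − 2)/(1 − 0.54) = 23.826.
The smallest integer exceeding 23.826 is 24, and checking k=24: (26)/(48) = 0.5417 > 0.54.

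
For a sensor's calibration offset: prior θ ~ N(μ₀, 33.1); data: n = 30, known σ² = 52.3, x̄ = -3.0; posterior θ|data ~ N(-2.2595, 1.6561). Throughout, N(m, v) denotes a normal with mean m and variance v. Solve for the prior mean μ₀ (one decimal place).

With known observation variance, the Normal–Normal posterior has precision τ_n = τ₀ + n/σ² and mean μ_n = (τ₀μ₀ + (n/σ²)x̄)/τ_n.
Here τ₀ = 1/33.1 = 0.030211 and τ_data = 30/52.3 = 0.573614, so τ_n = 0.603825.
Rearranging for μ₀: μ₀ = (μ_n·τ_n − τ_data·x̄)/τ₀ = (-2.2595·0.603825 − 0.573614·-3.0) / 0.030211 = 0.356499/0.030211 ≈ 11.8.

μ₀ = 11.8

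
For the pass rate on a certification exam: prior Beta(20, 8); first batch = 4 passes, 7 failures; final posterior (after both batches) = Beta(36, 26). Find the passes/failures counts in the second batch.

Sequential conjugate updates are equivalent to a single update on the pooled data, so total successes = posterior α − prior α and total failures = posterior β − prior β.
Total across both batches: 36−20=16 passes, 26−8=18 failures.
Subtract the first batch: 16−4=12 passes and 18−7=11 failures.

12 passes and 11 failures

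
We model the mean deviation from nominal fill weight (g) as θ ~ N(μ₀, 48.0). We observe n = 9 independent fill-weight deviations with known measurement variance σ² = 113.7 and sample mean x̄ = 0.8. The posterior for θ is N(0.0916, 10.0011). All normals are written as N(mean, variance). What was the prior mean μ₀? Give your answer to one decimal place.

μ₀ = -2.6

The posterior mean is a precision-weighted average: μ_n = (τ₀μ₀ + τ_data·x̄)/(τ₀+τ_data), with τ₀=1/σ₀² and τ_data=n/σ².
Here τ₀ = 1/48.0 = 0.020833 and τ_data = 9/113.7 = 0.079156, so τ_n = 0.099989.
Rearranging for μ₀: μ₀ = (μ_n·τ_n − τ_data·x̄)/τ₀ = (0.0916·0.099989 − 0.079156·0.8) / 0.020833 = -0.054166/0.020833 ≈ -2.6.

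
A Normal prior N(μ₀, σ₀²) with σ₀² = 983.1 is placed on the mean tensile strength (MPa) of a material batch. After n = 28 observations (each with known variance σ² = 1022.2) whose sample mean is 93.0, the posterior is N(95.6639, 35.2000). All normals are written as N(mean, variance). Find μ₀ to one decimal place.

μ₀ = 167.4

The posterior mean is a precision-weighted average: μ_n = (τ₀μ₀ + τ_data·x̄)/(τ₀+τ_data), with τ₀=1/σ₀² and τ_data=n/σ².
Here τ₀ = 1/983.1 = 0.001017 and τ_data = 28/1022.2 = 0.027392, so τ_n = 0.028409.
Rearranging for μ₀: μ₀ = (μ_n·τ_n − τ_data·x̄)/τ₀ = (95.6639·0.028409 − 0.027392·93.0) / 0.001017 = 0.170260/0.001017 ≈ 167.4.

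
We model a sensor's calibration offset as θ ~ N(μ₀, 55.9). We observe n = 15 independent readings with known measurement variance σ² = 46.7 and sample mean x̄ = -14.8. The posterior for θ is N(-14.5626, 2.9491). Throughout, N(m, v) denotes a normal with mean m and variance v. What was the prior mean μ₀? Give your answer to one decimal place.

μ₀ = -10.3

With known observation variance, the Normal–Normal posterior has precision τ_n = τ₀ + n/σ² and mean μ_n = (τ₀μ₀ + (n/σ²)x̄)/τ_n.
Here τ₀ = 1/55.9 = 0.017889 and τ_data = 15/46.7 = 0.321199, so τ_n = 0.339088.
Rearranging for μ₀: μ₀ = (μ_n·τ_n − τ_data·x̄)/τ₀ = (-14.5626·0.339088 − 0.321199·-14.8) / 0.017889 = -0.184258/0.017889 ≈ -10.3.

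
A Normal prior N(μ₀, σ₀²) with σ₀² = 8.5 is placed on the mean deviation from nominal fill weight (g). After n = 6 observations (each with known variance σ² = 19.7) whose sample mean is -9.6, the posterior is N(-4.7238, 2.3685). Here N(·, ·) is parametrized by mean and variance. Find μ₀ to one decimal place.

μ₀ = 7.9

With known observation variance, the Normal–Normal posterior has precision τ_n = τ₀ + n/σ² and mean μ_n = (τ₀μ₀ + (n/σ²)x̄)/τ_n.
Here τ₀ = 1/8.5 = 0.117647 and τ_data = 6/19.7 = 0.304569, so τ_n = 0.422216.
Rearranging for μ₀: μ₀ = (μ_n·τ_n − τ_data·x̄)/τ₀ = (-4.7238·0.422216 − 0.304569·-9.6) / 0.117647 = 0.929398/0.117647 ≈ 7.9.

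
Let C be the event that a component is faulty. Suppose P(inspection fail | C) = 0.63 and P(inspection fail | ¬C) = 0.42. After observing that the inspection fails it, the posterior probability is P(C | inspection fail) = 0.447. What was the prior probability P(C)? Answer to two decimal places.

In odds form, posterior odds = prior odds × likelihood ratio, so prior odds = posterior odds ÷ LR.
Posterior odds = 0.447/(1−0.447) = 0.8083. LR = 0.63/0.42 = 1.5000.
Prior odds = 0.8083/1.5000 = 0.5389, so P(C) = 0.5389/(1+0.5389) ≈ 0.35.

P(C) = 0.35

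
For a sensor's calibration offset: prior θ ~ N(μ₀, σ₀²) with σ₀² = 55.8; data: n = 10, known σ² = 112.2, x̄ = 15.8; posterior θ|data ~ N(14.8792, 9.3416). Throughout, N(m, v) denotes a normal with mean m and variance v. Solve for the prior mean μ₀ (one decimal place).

The posterior mean is a precision-weighted average: μ_n = (τ₀μ₀ + τ_data·x̄)/(τ₀+τ_data), with τ₀=1/σ₀² and τ_data=n/σ².
Here τ₀ = 1/55.8 = 0.017921 and τ_data = 10/112.2 = 0.089127, so τ_n = 0.107048.
Rearranging for μ₀: μ₀ = (μ_n·τ_n − τ_data·x̄)/τ₀ = (14.8792·0.107048 − 0.089127·15.8) / 0.017921 = 0.184582/0.017921 ≈ 10.3.

μ₀ = 10.3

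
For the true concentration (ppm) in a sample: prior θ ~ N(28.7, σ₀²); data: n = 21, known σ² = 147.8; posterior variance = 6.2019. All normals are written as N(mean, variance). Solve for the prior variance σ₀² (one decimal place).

For the Normal–Normal model with known σ², precisions add: τ_n = τ₀ + n/σ².
So 1/σ₀² = 1/6.2019 − 21/147.8 = 0.161241 − 0.142084 = 0.019157.
Hence σ₀² = 1/0.019157 ≈ 52.2.

σ₀² = 52.2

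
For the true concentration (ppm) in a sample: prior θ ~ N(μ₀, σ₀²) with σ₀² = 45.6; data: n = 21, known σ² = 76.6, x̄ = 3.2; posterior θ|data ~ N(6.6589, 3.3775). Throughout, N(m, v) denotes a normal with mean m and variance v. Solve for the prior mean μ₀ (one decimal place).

μ₀ = 49.9

With known observation variance, the Normal–Normal posterior has precision τ_n = τ₀ + n/σ² and mean μ_n = (τ₀μ₀ + (n/σ²)x̄)/τ_n.
Here τ₀ = 1/45.6 = 0.021930 and τ_data = 21/76.6 = 0.274151, so τ_n = 0.296081.
Rearranging for μ₀: μ₀ = (μ_n·τ_n − τ_data·x̄)/τ₀ = (6.6589·0.296081 − 0.274151·3.2) / 0.021930 = 1.094291/0.021930 ≈ 49.9.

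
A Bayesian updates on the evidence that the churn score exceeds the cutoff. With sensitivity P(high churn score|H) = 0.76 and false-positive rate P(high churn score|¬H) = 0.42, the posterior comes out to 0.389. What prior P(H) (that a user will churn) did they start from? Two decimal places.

In odds form, posterior odds = prior odds × likelihood ratio, so prior odds = posterior odds ÷ LR.
Posterior odds = 0.389/(1−0.389) = 0.6367. LR = 0.76/0.42 = 1.8095.
Prior odds = 0.6367/1.8095 = 0.3519, so P(H) = 0.3519/(1+0.3519) ≈ 0.26.

P(H) = 0.26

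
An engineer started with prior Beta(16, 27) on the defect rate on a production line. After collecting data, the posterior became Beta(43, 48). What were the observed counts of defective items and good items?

Under Beta–binomial conjugacy the posterior parameters are (α+s, β+f).
Match parameters: s=43−16=27, f=48−27=21.

27 defective items and 21 good items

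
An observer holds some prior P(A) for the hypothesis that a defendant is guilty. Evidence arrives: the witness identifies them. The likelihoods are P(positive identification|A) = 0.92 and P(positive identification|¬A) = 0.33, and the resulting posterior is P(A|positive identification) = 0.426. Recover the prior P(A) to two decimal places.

P(A) = 0.21

Bayes' rule in odds form gives O(A|E) = O(A)·[P(E|A)/P(E|¬A)], hence O(A) = O(A|E)/LR.
Posterior odds = 0.426/(1−0.426) = 0.7422. LR = 0.92/0.33 = 2.7879.
Prior odds = 0.7422/2.7879 = 0.2662, so P(A) = 0.2662/(1+0.2662) ≈ 0.21.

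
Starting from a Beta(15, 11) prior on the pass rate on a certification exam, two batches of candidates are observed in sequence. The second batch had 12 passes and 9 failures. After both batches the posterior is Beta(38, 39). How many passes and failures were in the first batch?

11 passes and 19 failures

Sequential conjugate updates are equivalent to a single update on the pooled data, so total successes = posterior α − prior α and total failures = posterior β − prior β.
Total across both batches: 38−15=23 passes, 39−11=28 failures.
Subtract the second batch: 23−12=11 passes and 28−9=19 failures.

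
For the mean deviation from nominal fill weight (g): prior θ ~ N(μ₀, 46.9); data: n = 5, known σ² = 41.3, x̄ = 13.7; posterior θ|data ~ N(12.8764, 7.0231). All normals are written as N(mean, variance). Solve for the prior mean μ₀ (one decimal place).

The posterior mean is a precision-weighted average: μ_n = (τ₀μ₀ + τ_data·x̄)/(τ₀+τ_data), with τ₀=1/σ₀² and τ_data=n/σ².
Here τ₀ = 1/46.9 = 0.021322 and τ_data = 5/41.3 = 0.121065, so τ_n = 0.142387.
Rearranging for μ₀: μ₀ = (μ_n·τ_n − τ_data·x̄)/τ₀ = (12.8764·0.142387 − 0.121065·13.7) / 0.021322 = 0.174841/0.021322 ≈ 8.2.

μ₀ = 8.2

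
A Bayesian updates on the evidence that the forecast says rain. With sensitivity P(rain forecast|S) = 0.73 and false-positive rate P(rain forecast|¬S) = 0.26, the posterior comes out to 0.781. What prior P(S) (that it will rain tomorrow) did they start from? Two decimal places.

P(S) = 0.56

Bayes' rule in odds form gives O(S|E) = O(S)·[P(E|S)/P(E|¬S)], hence O(S) = O(S|E)/LR.
Posterior odds = 0.781/(1−0.781) = 3.5662. LR = 0.73/0.26 = 2.8077.
Prior odds = 3.5662/2.8077 = 1.2701, so P(S) = 1.2701/(1+1.2701) ≈ 0.56.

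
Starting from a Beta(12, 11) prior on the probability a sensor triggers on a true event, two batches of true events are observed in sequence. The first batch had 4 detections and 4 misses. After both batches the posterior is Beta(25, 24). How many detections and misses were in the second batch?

Because Beta–binomial updating is additive in the counts, the combined data contributed (α_post−α_prior, β_post−β_prior) successes and failures.
Total across both batches: 25−12=13 detections, 24−11=13 misses.
Subtract the first batch: 13−4=9 detections and 13−4=9 misses.

9 detections and 9 misses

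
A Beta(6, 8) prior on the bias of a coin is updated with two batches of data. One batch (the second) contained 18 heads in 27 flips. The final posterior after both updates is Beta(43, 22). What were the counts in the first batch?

19 heads and 5 tails

Sequential conjugate updates are equivalent to a single update on the pooled data, so total successes = posterior α − prior α and total failures = posterior β − prior β.
Total across both batches: 43−6=37 heads, 22−8=14 tails.
Subtract the second batch: 37−18=19 heads and 14−9=5 tails.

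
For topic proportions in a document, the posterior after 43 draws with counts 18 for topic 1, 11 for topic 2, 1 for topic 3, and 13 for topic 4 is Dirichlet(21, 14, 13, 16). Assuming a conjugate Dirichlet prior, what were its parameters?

Dirichlet(3, 3, 12, 3)

For a Dirichlet(α) prior with multinomial counts c, the posterior is Dirichlet(α + c) componentwise.
Subtract each count from the matching posterior parameter: 21−18=3, 14−11=3, 13−1=12, 16−13=3.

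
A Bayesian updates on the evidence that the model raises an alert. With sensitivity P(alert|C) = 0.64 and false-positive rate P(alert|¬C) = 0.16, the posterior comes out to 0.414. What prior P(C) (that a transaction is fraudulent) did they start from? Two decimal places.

P(C) = 0.15

In odds form, posterior odds = prior odds × likelihood ratio, so prior odds = posterior odds ÷ LR.
Posterior odds = 0.414/(1−0.414) = 0.7065. LR = 0.64/0.16 = 4.0000.
Prior odds = 0.7065/4.0000 = 0.1766, so P(C) = 0.1766/(1+0.1766) ≈ 0.15.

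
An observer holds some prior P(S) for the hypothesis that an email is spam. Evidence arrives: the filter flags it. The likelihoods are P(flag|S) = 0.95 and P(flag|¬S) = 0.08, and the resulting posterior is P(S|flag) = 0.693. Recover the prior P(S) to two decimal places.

P(S) = 0.16

Bayes' rule in odds form gives O(S|E) = O(S)·[P(E|S)/P(E|¬S)], hence O(S) = O(S|E)/LR.
Posterior odds = 0.693/(1−0.693) = 2.2573. LR = 0.95/0.08 = 11.8750.
Prior odds = 2.2573/11.8750 = 0.1901, so P(S) = 0.1901/(1+0.1901) ≈ 0.16.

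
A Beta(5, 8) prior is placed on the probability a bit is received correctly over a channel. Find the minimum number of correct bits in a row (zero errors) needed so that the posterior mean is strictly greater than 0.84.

After k correct bits and 0 errors the posterior is Beta(5+k, 8), with mean (5+k)/(5+8+k).
Set (5+k)/(13+k) > 0.84 and solve: k > (0.84·13 − 5)/(1 − 0.84) = 37.000.
The smallest integer exceeding 37.000 is 38, and checking k=38: (43)/(51) = 0.8431 > 0.84.

k = 38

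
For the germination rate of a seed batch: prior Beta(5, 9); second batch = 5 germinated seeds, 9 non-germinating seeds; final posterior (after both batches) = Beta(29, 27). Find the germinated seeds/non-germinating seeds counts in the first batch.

Because Beta–binomial updating is additive in the counts, the combined data contributed (α_post−α_prior, β_post−β_prior) successes and failures.
Total across both batches: 29−5=24 germinated seeds, 27−9=18 non-germinating seeds.
Subtract the second batch: 24−5=19 germinated seeds and 18−9=9 non-germinating seeds.

19 germinated seeds and 9 non-germinating seeds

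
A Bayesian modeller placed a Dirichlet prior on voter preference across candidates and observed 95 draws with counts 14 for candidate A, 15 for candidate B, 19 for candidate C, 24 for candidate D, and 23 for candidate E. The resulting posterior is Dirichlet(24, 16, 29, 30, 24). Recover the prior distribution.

Dirichlet(10, 1, 10, 6, 1)

For a Dirichlet(α) prior with multinomial counts c, the posterior is Dirichlet(α + c) componentwise.
Subtract each count from the matching posterior parameter: 24−14=10, 16−15=1, 29−19=10, 30−24=6, 24−23=1.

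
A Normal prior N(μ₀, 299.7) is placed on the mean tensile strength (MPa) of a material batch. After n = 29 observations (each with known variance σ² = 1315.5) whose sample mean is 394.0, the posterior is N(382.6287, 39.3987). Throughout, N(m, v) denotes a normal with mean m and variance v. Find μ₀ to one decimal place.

With known observation variance, the Normal–Normal posterior has precision τ_n = τ₀ + n/σ² and mean μ_n = (τ₀μ₀ + (n/σ²)x̄)/τ_n.
Here τ₀ = 1/299.7 = 0.003337 and τ_data = 29/1315.5 = 0.022045, so τ_n = 0.025382.
Rearranging for μ₀: μ₀ = (μ_n·τ_n − τ_data·x̄)/τ₀ = (382.6287·0.025382 − 0.022045·394.0) / 0.003337 = 1.026152/0.003337 ≈ 307.5.

μ₀ = 307.5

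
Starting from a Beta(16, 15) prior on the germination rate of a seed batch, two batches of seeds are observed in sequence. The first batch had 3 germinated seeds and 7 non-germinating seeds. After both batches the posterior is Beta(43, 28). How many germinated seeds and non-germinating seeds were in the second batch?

24 germinated seeds and 6 non-germinating seeds

Sequential conjugate updates are equivalent to a single update on the pooled data, so total successes = posterior α − prior α and total failures = posterior β − prior β.
Total across both batches: 43−16=27 germinated seeds, 28−15=13 non-germinating seeds.
Subtract the first batch: 27−3=24 germinated seeds and 13−7=6 non-germinating seeds.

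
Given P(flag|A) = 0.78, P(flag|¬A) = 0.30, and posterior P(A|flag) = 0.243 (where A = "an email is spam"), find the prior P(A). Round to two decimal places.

In odds form, posterior odds = prior odds × likelihood ratio, so prior odds = posterior odds ÷ LR.
Posterior odds = 0.243/(1−0.243) = 0.3210. LR = 0.78/0.30 = 2.6000.
Prior odds = 0.3210/2.6000 = 0.1235, so P(A) = 0.1235/(1+0.1235) ≈ 0.11.

P(A) = 0.11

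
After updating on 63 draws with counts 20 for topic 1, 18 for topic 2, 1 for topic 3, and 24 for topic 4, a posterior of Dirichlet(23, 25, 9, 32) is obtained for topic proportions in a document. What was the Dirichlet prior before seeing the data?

For a Dirichlet(α) prior with multinomial counts c, the posterior is Dirichlet(α + c) componentwise.
Subtract each count from the matching posterior parameter: 23−20=3, 25−18=7, 9−1=8, 32−24=8.

Dirichlet(3, 7, 8, 8)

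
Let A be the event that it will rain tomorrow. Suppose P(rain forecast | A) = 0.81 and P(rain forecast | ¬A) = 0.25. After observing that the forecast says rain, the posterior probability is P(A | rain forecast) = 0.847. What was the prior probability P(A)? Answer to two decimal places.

P(A) = 0.63

In odds form, posterior odds = prior odds × likelihood ratio, so prior odds = posterior odds ÷ LR.
Posterior odds = 0.847/(1−0.847) = 5.5359. LR = 0.81/0.25 = 3.2400.
Prior odds = 5.5359/3.2400 = 1.7086, so P(A) = 1.7086/(1+1.7086) ≈ 0.63.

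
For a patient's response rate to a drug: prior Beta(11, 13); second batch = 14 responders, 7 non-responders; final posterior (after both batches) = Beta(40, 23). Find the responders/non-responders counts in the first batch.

15 responders and 3 non-responders

Because Beta–binomial updating is additive in the counts, the combined data contributed (α_post−α_prior, β_post−β_prior) successes and failures.
Total across both batches: 40−11=29 responders, 23−13=10 non-responders.
Subtract the second batch: 29−14=15 responders and 10−7=3 non-responders.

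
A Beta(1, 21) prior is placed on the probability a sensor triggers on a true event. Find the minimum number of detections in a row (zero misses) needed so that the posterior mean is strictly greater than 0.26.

After k detections and 0 misses the posterior is Beta(1+k, 21), with mean (1+k)/(1+21+k).
Set (1+k)/(22+k) > 0.26 and solve: k > (0.26·22 − 1)/(1 − 0.26) = 6.378.
The smallest integer exceeding 6.378 is 7.

k = 7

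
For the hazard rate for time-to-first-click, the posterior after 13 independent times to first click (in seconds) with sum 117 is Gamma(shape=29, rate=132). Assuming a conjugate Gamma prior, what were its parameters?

Gamma(shape=16, rate=15)

Gamma–exponential conjugacy: posterior shape = α + n, posterior rate = β + Σtᵢ.
So α = 29 − 13 = 16 and β = 132 − 117 = 15.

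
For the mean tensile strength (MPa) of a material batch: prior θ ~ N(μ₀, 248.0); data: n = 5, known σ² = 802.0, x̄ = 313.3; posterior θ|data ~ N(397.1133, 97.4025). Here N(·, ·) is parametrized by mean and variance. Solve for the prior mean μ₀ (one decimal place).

μ₀ = 526.7

With known observation variance, the Normal–Normal posterior has precision τ_n = τ₀ + n/σ² and mean μ_n = (τ₀μ₀ + (n/σ²)x̄)/τ_n.
Here τ₀ = 1/248.0 = 0.004032 and τ_data = 5/802.0 = 0.006234, so τ_n = 0.010266.
Rearranging for μ₀: μ₀ = (μ_n·τ_n − τ_data·x̄)/τ₀ = (397.1133·0.010266 − 0.006234·313.3) / 0.004032 = 2.123653/0.004032 ≈ 526.7.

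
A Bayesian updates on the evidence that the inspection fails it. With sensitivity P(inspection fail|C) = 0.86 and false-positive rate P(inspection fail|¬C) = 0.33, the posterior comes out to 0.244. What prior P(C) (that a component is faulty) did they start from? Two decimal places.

In odds form, posterior odds = prior odds × likelihood ratio, so prior odds = posterior odds ÷ LR.
Posterior odds = 0.244/(1−0.244) = 0.3228. LR = 0.86/0.33 = 2.6061.
Prior odds = 0.3228/2.6061 = 0.1239, so P(C) = 0.1239/(1+0.1239) ≈ 0.11.

P(C) = 0.11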